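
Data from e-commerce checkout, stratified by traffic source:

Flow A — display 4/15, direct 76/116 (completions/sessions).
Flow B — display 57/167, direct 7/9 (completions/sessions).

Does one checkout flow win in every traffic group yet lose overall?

Display: Flow A 4/15 = 26.7%, Flow B 57/167 = 34.1% → Flow B
Direct: Flow A 76/116 = 65.5%, Flow B 7/9 = 77.8% → Flow B
Overall: Flow A 80/131 = 61.1%, Flow B 64/176 = 36.4% → Flow A
Flow B wins each traffic group but Flow A wins overall — the comparison reverses. Flow B's sessions skew toward display, which has a lower base rate.

Yes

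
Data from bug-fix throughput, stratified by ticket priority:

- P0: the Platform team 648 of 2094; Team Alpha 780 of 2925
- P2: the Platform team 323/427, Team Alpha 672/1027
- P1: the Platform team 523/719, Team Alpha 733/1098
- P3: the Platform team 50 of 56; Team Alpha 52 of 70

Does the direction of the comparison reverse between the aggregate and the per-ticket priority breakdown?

No

P0: the Platform team 648/2094 = 30.9%, Team Alpha 780/2925 = 26.7% → the Platform team
P2: the Platform team 323/427 = 75.6%, Team Alpha 672/1027 = 65.4% → the Platform team
P1: the Platform team 523/719 = 72.7%, Team Alpha 733/1098 = 66.8% → the Platform team
P3: the Platform team 50/56 = 89.3%, Team Alpha 52/70 = 74.3% → the Platform team
Overall: the Platform team 1544/3296 = 46.8%, Team Alpha 2237/5120 = 43.7% → the Platform team
The Platform team wins overall and in every ticket group — no reversal.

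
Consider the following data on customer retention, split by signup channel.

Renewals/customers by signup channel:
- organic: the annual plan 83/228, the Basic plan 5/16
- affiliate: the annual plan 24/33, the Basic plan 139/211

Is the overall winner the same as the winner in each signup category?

No

Organic: the annual plan 83/228 = 36.4%, the Basic plan 5/16 = 31.2% → the annual plan
Affiliate: the annual plan 24/33 = 72.7%, the Basic plan 139/211 = 65.9% → the annual plan
Overall: the annual plan 107/261 = 41.0%, the Basic plan 144/227 = 63.4% → the Basic plan
The annual plan wins each signup group but the Basic plan wins overall — the comparison reverses. The annual plan's customers skew toward organic, which has a lower base rate.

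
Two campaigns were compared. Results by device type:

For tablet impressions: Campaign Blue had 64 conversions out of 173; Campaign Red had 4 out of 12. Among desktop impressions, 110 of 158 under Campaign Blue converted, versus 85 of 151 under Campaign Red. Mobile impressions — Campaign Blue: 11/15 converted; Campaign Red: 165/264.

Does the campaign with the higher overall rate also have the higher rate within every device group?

No

Tablet: Campaign Blue 64/173 = 37.0%, Campaign Red 4/12 = 33.3% → Campaign Blue
Desktop: Campaign Blue 110/158 = 69.6%, Campaign Red 85/151 = 56.3% → Campaign Blue
Mobile: Campaign Blue 11/15 = 73.3%, Campaign Red 165/264 = 62.5% → Campaign Blue
Overall: Campaign Blue 185/346 = 53.5%, Campaign Red 254/427 = 59.5% → Campaign Red
Campaign Blue wins each device group but Campaign Red wins overall — the comparison reverses. Campaign Blue's impressions skew toward tablet, which has a lower base rate.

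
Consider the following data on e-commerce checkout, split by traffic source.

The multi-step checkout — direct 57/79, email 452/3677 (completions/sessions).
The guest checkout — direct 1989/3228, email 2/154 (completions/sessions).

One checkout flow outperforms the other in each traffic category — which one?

Direct: the multi-step checkout 57/79 = 72.2%, the guest checkout 1989/3228 = 61.6% → the multi-step checkout
Email: the multi-step checkout 452/3677 = 12.3%, the guest checkout 2/154 = 1.3% → the multi-step checkout
The multi-step checkout has the higher rate in both groups.

the multi-step checkout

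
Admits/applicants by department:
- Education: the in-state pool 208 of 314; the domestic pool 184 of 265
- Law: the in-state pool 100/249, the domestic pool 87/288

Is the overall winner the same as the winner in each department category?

Education: the in-state pool 208/314 = 66.2%, the domestic pool 184/265 = 69.4% → the domestic pool
Law: the in-state pool 100/249 = 40.2%, the domestic pool 87/288 = 30.2% → the in-state pool
Overall: the in-state pool 308/563 = 54.7%, the domestic pool 271/553 = 49.0% → the in-state pool
Neither sweeps: the in-state pool wins 1 of 2 groups, the domestic pool wins 1. The in-state pool wins overall but not every group — no Simpson reversal.

No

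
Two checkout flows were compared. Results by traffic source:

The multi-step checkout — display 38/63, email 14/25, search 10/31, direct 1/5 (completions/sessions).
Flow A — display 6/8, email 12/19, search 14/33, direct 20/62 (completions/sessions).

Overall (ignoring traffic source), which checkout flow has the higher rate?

the multi-step checkout

Display: the multi-step checkout 38/63 = 60.3%, Flow A 6/8 = 75.0% → Flow A
Email: the multi-step checkout 14/25 = 56.0%, Flow A 12/19 = 63.2% → Flow A
Search: the multi-step checkout 10/31 = 32.3%, Flow A 14/33 = 42.4% → Flow A
Direct: the multi-step checkout 1/5 = 20.0%, Flow A 20/62 = 32.3% → Flow A
Overall: the multi-step checkout 63/124 = 50.8%, Flow A 52/122 = 42.6% → the multi-step checkout
(Flow A wins every traffic group but the multi-step checkout wins overall — Flow A's sessions skew toward the low-rate direct group.)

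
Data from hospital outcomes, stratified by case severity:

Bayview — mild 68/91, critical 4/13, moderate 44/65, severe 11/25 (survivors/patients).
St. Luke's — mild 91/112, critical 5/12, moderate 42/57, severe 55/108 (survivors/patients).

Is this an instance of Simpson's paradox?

Mild: Bayview 68/91 = 74.7%, St. Luke's 91/112 = 81.2% → St. Luke's
Critical: Bayview 4/13 = 30.8%, St. Luke's 5/12 = 41.7% → St. Luke's
Moderate: Bayview 44/65 = 67.7%, St. Luke's 42/57 = 73.7% → St. Luke's
Severe: Bayview 11/25 = 44.0%, St. Luke's 55/108 = 50.9% → St. Luke's
Overall: Bayview 127/194 = 65.5%, St. Luke's 193/289 = 66.8% → St. Luke's
St. Luke's wins overall and in every case group — no reversal.

No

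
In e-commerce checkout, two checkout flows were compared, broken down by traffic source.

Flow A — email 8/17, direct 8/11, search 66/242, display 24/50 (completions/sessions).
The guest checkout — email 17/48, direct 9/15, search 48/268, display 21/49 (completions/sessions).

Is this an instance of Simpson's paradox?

Email: Flow A 8/17 = 47.1%, the guest checkout 17/48 = 35.4% → Flow A
Direct: Flow A 8/11 = 72.7%, the guest checkout 9/15 = 60.0% → Flow A
Search: Flow A 66/242 = 27.3%, the guest checkout 48/268 = 17.9% → Flow A
Display: Flow A 24/50 = 48.0%, the guest checkout 21/49 = 42.9% → Flow A
Overall: Flow A 106/320 = 33.1%, the guest checkout 95/380 = 25.0% → Flow A
Flow A wins overall and in every traffic group — no reversal.

No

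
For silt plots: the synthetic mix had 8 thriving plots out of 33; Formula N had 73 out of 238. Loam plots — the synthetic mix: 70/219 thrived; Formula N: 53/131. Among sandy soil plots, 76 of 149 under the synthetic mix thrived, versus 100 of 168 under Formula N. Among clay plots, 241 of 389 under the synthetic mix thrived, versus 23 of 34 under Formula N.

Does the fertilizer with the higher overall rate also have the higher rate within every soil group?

Silt: the synthetic mix 8/33 = 24.2%, Formula N 73/238 = 30.7% → Formula N
Loam: the synthetic mix 70/219 = 32.0%, Formula N 53/131 = 40.5% → Formula N
Sandy soil: the synthetic mix 76/149 = 51.0%, Formula N 100/168 = 59.5% → Formula N
Clay: the synthetic mix 241/389 = 62.0%, Formula N 23/34 = 67.6% → Formula N
Overall: the synthetic mix 395/790 = 50.0%, Formula N 249/571 = 43.6% → the synthetic mix
Formula N wins each soil group but the synthetic mix wins overall — the comparison reverses. Formula N's plots skew toward silt, which has a lower base rate.

No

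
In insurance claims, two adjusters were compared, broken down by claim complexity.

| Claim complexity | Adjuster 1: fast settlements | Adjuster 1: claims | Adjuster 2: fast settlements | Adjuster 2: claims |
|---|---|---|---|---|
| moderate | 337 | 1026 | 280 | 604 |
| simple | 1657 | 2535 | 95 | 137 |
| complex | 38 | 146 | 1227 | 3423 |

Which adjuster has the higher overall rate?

Adjuster 1

Moderate: Adjuster 1 337/1026 = 32.8%, Adjuster 2 280/604 = 46.4% → Adjuster 2
Simple: Adjuster 1 1657/2535 = 65.4%, Adjuster 2 95/137 = 69.3% → Adjuster 2
Complex: Adjuster 1 38/146 = 26.0%, Adjuster 2 1227/3423 = 35.8% → Adjuster 2
Overall: Adjuster 1 2032/3707 = 54.8%, Adjuster 2 1602/4164 = 38.5% → Adjuster 1
(Adjuster 2 wins every claim group but Adjuster 1 wins overall — Adjuster 2's claims skew toward the low-rate complex group.)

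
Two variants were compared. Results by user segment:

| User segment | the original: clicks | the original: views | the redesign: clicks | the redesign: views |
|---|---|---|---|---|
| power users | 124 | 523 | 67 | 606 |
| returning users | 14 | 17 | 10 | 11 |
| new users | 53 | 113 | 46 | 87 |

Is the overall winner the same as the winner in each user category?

Power users: the original 124/523 = 23.7%, the redesign 67/606 = 11.1% → the original
Returning users: the original 14/17 = 82.4%, the redesign 10/11 = 90.9% → the redesign
New users: the original 53/113 = 46.9%, the redesign 46/87 = 52.9% → the redesign
Overall: the original 191/653 = 29.2%, the redesign 123/704 = 17.5% → the original
Neither sweeps: the original wins 1 of 3 groups, the redesign wins 2. The original wins overall but not every group — no Simpson reversal.

No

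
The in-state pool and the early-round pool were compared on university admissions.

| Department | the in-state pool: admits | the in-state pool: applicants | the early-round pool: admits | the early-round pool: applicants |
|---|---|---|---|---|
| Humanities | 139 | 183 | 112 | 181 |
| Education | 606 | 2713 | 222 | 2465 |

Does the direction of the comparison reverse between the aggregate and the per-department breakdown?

No

Humanities: the in-state pool 139/183 = 76.0%, the early-round pool 112/181 = 61.9% → the in-state pool
Education: the in-state pool 606/2713 = 22.3%, the early-round pool 222/2465 = 9.0% → the in-state pool
Overall: the in-state pool 745/2896 = 25.7%, the early-round pool 334/2646 = 12.6% → the in-state pool
The in-state pool wins overall and in every department group — no reversal.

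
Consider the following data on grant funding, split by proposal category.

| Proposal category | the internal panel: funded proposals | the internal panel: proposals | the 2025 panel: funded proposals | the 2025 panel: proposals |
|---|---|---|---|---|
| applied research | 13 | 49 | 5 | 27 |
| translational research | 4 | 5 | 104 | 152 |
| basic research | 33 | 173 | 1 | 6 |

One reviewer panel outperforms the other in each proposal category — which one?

the internal panel

Applied research: the internal panel 13/49 = 26.5%, the 2025 panel 5/27 = 18.5% → the internal panel
Translational research: the internal panel 4/5 = 80.0%, the 2025 panel 104/152 = 68.4% → the internal panel
Basic research: the internal panel 33/173 = 19.1%, the 2025 panel 1/6 = 16.7% → the internal panel
The internal panel has the higher rate in all 3 groups.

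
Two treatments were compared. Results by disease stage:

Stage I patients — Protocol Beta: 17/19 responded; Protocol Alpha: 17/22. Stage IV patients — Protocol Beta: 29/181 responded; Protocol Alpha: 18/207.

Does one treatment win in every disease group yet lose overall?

No

Stage I: Protocol Beta 17/19 = 89.5%, Protocol Alpha 17/22 = 77.3% → Protocol Beta
Stage IV: Protocol Beta 29/181 = 16.0%, Protocol Alpha 18/207 = 8.7% → Protocol Beta
Overall: Protocol Beta 46/200 = 23.0%, Protocol Alpha 35/229 = 15.3% → Protocol Beta
Protocol Beta wins overall and in every disease group — no reversal.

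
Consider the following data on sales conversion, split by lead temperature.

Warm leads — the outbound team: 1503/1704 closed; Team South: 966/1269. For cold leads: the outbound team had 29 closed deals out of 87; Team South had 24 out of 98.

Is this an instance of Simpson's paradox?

No

Warm: the outbound team 1503/1704 = 88.2%, Team South 966/1269 = 76.1% → the outbound team
Cold: the outbound team 29/87 = 33.3%, Team South 24/98 = 24.5% → the outbound team
Overall: the outbound team 1532/1791 = 85.5%, Team South 990/1367 = 72.4% → the outbound team
The outbound team wins overall and in every lead group — no reversal.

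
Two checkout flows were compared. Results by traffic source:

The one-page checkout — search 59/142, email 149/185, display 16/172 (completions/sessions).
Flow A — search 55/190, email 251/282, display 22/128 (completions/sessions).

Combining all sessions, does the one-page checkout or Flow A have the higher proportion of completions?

Flow A

Search: the one-page checkout 59/142 = 41.5%, Flow A 55/190 = 28.9% → the one-page checkout
Email: the one-page checkout 149/185 = 80.5%, Flow A 251/282 = 89.0% → Flow A
Display: the one-page checkout 16/172 = 9.3%, Flow A 22/128 = 17.2% → Flow A
Overall: the one-page checkout 224/499 = 44.9%, Flow A 328/600 = 54.7% → Flow A
(Neither sweeps every traffic group, but Flow A has the higher pooled rate.)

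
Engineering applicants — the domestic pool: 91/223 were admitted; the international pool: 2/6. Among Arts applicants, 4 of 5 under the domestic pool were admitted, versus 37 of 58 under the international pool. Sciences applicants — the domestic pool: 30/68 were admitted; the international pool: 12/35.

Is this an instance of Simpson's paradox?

Engineering: the domestic pool 91/223 = 40.8%, the international pool 2/6 = 33.3% → the domestic pool
Arts: the domestic pool 4/5 = 80.0%, the international pool 37/58 = 63.8% → the domestic pool
Sciences: the domestic pool 30/68 = 44.1%, the international pool 12/35 = 34.3% → the domestic pool
Overall: the domestic pool 125/296 = 42.2%, the international pool 51/99 = 51.5% → the international pool
The domestic pool wins each department group but the international pool wins overall — the comparison reverses. The domestic pool's applicants skew toward Engineering, which has a lower base rate.

Yes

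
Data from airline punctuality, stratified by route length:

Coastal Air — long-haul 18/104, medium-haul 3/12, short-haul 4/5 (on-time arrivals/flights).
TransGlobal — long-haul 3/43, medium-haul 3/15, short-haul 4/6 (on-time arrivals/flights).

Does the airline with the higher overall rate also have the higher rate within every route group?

Yes

Long-haul: Coastal Air 18/104 = 17.3%, TransGlobal 3/43 = 7.0% → Coastal Air
Medium-haul: Coastal Air 3/12 = 25.0%, TransGlobal 3/15 = 20.0% → Coastal Air
Short-haul: Coastal Air 4/5 = 80.0%, TransGlobal 4/6 = 66.7% → Coastal Air
Overall: Coastal Air 25/121 = 20.7%, TransGlobal 10/64 = 15.6% → Coastal Air
Coastal Air wins overall and in every route group — no reversal.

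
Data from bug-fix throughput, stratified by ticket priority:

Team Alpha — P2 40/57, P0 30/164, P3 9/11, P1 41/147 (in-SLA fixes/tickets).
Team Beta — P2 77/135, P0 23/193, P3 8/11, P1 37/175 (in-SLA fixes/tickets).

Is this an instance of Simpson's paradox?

No

P2: Team Alpha 40/57 = 70.2%, Team Beta 77/135 = 57.0% → Team Alpha
P0: Team Alpha 30/164 = 18.3%, Team Beta 23/193 = 11.9% → Team Alpha
P3: Team Alpha 9/11 = 81.8%, Team Beta 8/11 = 72.7% → Team Alpha
P1: Team Alpha 41/147 = 27.9%, Team Beta 37/175 = 21.1% → Team Alpha
Overall: Team Alpha 120/379 = 31.7%, Team Beta 145/514 = 28.2% → Team Alpha
Team Alpha wins overall and in every ticket group — no reversal.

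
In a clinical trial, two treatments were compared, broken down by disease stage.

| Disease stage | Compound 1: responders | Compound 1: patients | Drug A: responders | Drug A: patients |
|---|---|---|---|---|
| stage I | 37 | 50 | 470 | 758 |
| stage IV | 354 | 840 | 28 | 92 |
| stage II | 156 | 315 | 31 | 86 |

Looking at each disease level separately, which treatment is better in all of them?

Compound 1

Stage I: Compound 1 37/50 = 74.0%, Drug A 470/758 = 62.0% → Compound 1
Stage IV: Compound 1 354/840 = 42.1%, Drug A 28/92 = 30.4% → Compound 1
Stage II: Compound 1 156/315 = 49.5%, Drug A 31/86 = 36.0% → Compound 1
Compound 1 has the higher rate in all 3 groups.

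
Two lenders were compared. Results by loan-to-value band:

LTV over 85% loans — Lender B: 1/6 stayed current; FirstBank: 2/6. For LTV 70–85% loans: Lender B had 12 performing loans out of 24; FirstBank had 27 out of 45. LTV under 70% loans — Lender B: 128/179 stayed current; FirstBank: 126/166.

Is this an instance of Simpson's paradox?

LTV over 85%: Lender B 1/6 = 16.7%, FirstBank 2/6 = 33.3% → FirstBank
LTV 70–85%: Lender B 12/24 = 50.0%, FirstBank 27/45 = 60.0% → FirstBank
LTV under 70%: Lender B 128/179 = 71.5%, FirstBank 126/166 = 75.9% → FirstBank
Overall: Lender B 141/209 = 67.5%, FirstBank 155/217 = 71.4% → FirstBank
FirstBank wins overall and in every loan-to-value group — no reversal.

No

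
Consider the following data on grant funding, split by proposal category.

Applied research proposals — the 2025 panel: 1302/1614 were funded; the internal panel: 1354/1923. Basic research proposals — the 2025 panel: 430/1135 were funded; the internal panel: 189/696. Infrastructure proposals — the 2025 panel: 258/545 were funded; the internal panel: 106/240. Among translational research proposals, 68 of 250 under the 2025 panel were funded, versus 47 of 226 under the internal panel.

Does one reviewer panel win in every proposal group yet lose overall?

Applied research: the 2025 panel 1302/1614 = 80.7%, the internal panel 1354/1923 = 70.4% → the 2025 panel
Basic research: the 2025 panel 430/1135 = 37.9%, the internal panel 189/696 = 27.2% → the 2025 panel
Infrastructure: the 2025 panel 258/545 = 47.3%, the internal panel 106/240 = 44.2% → the 2025 panel
Translational research: the 2025 panel 68/250 = 27.2%, the internal panel 47/226 = 20.8% → the 2025 panel
Overall: the 2025 panel 2058/3544 = 58.1%, the internal panel 1696/3085 = 55.0% → the 2025 panel
The 2025 panel wins overall and in every proposal group — no reversal.

No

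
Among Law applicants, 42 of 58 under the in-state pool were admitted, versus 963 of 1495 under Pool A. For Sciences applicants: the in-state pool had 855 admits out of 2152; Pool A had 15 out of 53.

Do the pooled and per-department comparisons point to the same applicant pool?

Law: the in-state pool 42/58 = 72.4%, Pool A 963/1495 = 64.4% → the in-state pool
Sciences: the in-state pool 855/2152 = 39.7%, Pool A 15/53 = 28.3% → the in-state pool
Overall: the in-state pool 897/2210 = 40.6%, Pool A 978/1548 = 63.2% → Pool A
The in-state pool wins each department group but Pool A wins overall — the comparison reverses. The in-state pool's applicants skew toward Sciences, which has a lower base rate.

No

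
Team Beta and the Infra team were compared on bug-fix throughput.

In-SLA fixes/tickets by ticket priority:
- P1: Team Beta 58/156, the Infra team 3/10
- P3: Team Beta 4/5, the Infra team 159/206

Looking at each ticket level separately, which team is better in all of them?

P1: Team Beta 58/156 = 37.2%, the Infra team 3/10 = 30.0% → Team Beta
P3: Team Beta 4/5 = 80.0%, the Infra team 159/206 = 77.2% → Team Beta
Team Beta has the higher rate in both groups.

Team Beta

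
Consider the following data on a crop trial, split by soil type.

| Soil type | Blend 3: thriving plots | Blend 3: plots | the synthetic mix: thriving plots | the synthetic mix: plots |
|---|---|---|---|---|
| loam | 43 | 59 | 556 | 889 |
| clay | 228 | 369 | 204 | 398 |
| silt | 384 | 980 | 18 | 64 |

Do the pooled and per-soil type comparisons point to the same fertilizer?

No

Loam: Blend 3 43/59 = 72.9%, the synthetic mix 556/889 = 62.5% → Blend 3
Clay: Blend 3 228/369 = 61.8%, the synthetic mix 204/398 = 51.3% → Blend 3
Silt: Blend 3 384/980 = 39.2%, the synthetic mix 18/64 = 28.1% → Blend 3
Overall: Blend 3 655/1408 = 46.5%, the synthetic mix 778/1351 = 57.6% → the synthetic mix
Blend 3 wins each soil group but the synthetic mix wins overall — the comparison reverses. Blend 3's plots skew toward silt, which has a lower base rate.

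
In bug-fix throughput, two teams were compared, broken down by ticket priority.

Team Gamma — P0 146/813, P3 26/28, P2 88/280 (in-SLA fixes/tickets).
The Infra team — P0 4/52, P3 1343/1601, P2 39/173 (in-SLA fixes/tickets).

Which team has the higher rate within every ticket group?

P0: Team Gamma 146/813 = 18.0%, the Infra team 4/52 = 7.7% → Team Gamma
P3: Team Gamma 26/28 = 92.9%, the Infra team 1343/1601 = 83.9% → Team Gamma
P2: Team Gamma 88/280 = 31.4%, the Infra team 39/173 = 22.5% → Team Gamma
Team Gamma has the higher rate in all 3 groups.

Team Gamma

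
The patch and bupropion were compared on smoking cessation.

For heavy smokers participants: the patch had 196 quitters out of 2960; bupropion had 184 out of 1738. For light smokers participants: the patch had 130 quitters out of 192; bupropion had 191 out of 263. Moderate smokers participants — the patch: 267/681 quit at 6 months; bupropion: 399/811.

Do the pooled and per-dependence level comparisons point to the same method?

Yes

Heavy smokers: the patch 196/2960 = 6.6%, bupropion 184/1738 = 10.6% → bupropion
Light smokers: the patch 130/192 = 67.7%, bupropion 191/263 = 72.6% → bupropion
Moderate smokers: the patch 267/681 = 39.2%, bupropion 399/811 = 49.2% → bupropion
Overall: the patch 593/3833 = 15.5%, bupropion 774/2812 = 27.5% → bupropion
Bupropion wins overall and in every dependence group — no reversal.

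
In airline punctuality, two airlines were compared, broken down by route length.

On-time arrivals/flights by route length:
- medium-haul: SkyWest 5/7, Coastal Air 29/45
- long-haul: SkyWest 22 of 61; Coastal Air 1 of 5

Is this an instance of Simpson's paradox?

Medium-haul: SkyWest 5/7 = 71.4%, Coastal Air 29/45 = 64.4% → SkyWest
Long-haul: SkyWest 22/61 = 36.1%, Coastal Air 1/5 = 20.0% → SkyWest
Overall: SkyWest 27/68 = 39.7%, Coastal Air 30/50 = 60.0% → Coastal Air
SkyWest wins each route group but Coastal Air wins overall — the comparison reverses. SkyWest's flights skew toward long-haul, which has a lower base rate.

Yes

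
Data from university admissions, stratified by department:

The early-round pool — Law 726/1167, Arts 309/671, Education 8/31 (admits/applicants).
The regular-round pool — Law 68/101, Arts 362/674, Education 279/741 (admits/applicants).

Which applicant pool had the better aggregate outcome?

Law: the early-round pool 726/1167 = 62.2%, the regular-round pool 68/101 = 67.3% → the regular-round pool
Arts: the early-round pool 309/671 = 46.1%, the regular-round pool 362/674 = 53.7% → the regular-round pool
Education: the early-round pool 8/31 = 25.8%, the regular-round pool 279/741 = 37.7% → the regular-round pool
Overall: the early-round pool 1043/1869 = 55.8%, the regular-round pool 709/1516 = 46.8% → the early-round pool
(The regular-round pool wins every department group but the early-round pool wins overall — the regular-round pool's applicants skew toward the low-rate Education group.)

the early-round pool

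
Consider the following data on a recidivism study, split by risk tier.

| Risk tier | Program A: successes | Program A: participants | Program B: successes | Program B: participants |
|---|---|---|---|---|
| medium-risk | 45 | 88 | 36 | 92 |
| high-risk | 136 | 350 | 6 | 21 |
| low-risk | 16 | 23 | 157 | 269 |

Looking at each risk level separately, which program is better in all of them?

Program A

Medium-risk: Program A 45/88 = 51.1%, Program B 36/92 = 39.1% → Program A
High-risk: Program A 136/350 = 38.9%, Program B 6/21 = 28.6% → Program A
Low-risk: Program A 16/23 = 69.6%, Program B 157/269 = 58.4% → Program A
Program A has the higher rate in all 3 groups.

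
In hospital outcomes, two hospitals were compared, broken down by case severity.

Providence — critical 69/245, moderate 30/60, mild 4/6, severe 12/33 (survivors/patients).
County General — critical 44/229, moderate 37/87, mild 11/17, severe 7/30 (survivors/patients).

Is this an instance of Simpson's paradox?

Critical: Providence 69/245 = 28.2%, County General 44/229 = 19.2% → Providence
Moderate: Providence 30/60 = 50.0%, County General 37/87 = 42.5% → Providence
Mild: Providence 4/6 = 66.7%, County General 11/17 = 64.7% → Providence
Severe: Providence 12/33 = 36.4%, County General 7/30 = 23.3% → Providence
Overall: Providence 115/344 = 33.4%, County General 99/363 = 27.3% → Providence
Providence wins overall and in every case group — no reversal.

No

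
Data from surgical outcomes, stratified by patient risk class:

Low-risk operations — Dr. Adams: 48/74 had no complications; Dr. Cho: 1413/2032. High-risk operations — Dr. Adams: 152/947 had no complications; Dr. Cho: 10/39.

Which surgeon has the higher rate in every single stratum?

Low-risk: Dr. Adams 48/74 = 64.9%, Dr. Cho 1413/2032 = 69.5% → Dr. Cho
High-risk: Dr. Adams 152/947 = 16.1%, Dr. Cho 10/39 = 25.6% → Dr. Cho
Dr. Cho has the higher rate in both groups.

Dr. Cho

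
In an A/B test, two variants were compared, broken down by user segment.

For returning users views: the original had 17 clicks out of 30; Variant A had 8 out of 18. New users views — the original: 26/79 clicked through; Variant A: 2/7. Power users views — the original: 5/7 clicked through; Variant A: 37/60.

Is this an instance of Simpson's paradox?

Yes

Returning users: the original 17/30 = 56.7%, Variant A 8/18 = 44.4% → the original
New users: the original 26/79 = 32.9%, Variant A 2/7 = 28.6% → the original
Power users: the original 5/7 = 71.4%, Variant A 37/60 = 61.7% → the original
Overall: the original 48/116 = 41.4%, Variant A 47/85 = 55.3% → Variant A
The original wins each user group but Variant A wins overall — the comparison reverses. The original's views skew toward new users, which has a lower base rate.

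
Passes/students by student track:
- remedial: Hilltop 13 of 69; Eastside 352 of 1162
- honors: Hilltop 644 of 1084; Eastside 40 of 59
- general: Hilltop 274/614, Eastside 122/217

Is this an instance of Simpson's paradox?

Remedial: Hilltop 13/69 = 18.8%, Eastside 352/1162 = 30.3% → Eastside
Honors: Hilltop 644/1084 = 59.4%, Eastside 40/59 = 67.8% → Eastside
General: Hilltop 274/614 = 44.6%, Eastside 122/217 = 56.2% → Eastside
Overall: Hilltop 931/1767 = 52.7%, Eastside 514/1438 = 35.7% → Hilltop
Eastside wins each student group but Hilltop wins overall — the comparison reverses. Eastside's students skew toward remedial, which has a lower base rate.

Yes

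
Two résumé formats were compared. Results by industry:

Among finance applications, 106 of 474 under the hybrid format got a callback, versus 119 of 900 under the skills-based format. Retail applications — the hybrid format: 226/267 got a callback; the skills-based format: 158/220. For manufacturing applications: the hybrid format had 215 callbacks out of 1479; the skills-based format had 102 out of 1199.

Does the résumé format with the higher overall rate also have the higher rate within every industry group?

Yes

Finance: the hybrid format 106/474 = 22.4%, the skills-based format 119/900 = 13.2% → the hybrid format
Retail: the hybrid format 226/267 = 84.6%, the skills-based format 158/220 = 71.8% → the hybrid format
Manufacturing: the hybrid format 215/1479 = 14.5%, the skills-based format 102/1199 = 8.5% → the hybrid format
Overall: the hybrid format 547/2220 = 24.6%, the skills-based format 379/2319 = 16.3% → the hybrid format
The hybrid format wins overall and in every industry group — no reversal.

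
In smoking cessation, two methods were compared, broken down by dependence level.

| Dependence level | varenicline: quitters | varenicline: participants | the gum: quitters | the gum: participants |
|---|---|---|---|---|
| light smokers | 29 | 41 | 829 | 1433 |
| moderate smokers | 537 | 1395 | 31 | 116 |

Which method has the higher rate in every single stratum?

varenicline

Light smokers: varenicline 29/41 = 70.7%, the gum 829/1433 = 57.9% → varenicline
Moderate smokers: varenicline 537/1395 = 38.5%, the gum 31/116 = 26.7% → varenicline
Varenicline has the higher rate in both groups.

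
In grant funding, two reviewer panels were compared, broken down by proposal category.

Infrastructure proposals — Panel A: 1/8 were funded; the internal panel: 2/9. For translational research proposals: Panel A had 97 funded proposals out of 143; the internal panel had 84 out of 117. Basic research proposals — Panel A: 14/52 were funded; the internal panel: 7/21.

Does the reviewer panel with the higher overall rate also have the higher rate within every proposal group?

Yes

Infrastructure: Panel A 1/8 = 12.5%, the internal panel 2/9 = 22.2% → the internal panel
Translational research: Panel A 97/143 = 67.8%, the internal panel 84/117 = 71.8% → the internal panel
Basic research: Panel A 14/52 = 26.9%, the internal panel 7/21 = 33.3% → the internal panel
Overall: Panel A 112/203 = 55.2%, the internal panel 93/147 = 63.3% → the internal panel
The internal panel wins overall and in every proposal group — no reversal.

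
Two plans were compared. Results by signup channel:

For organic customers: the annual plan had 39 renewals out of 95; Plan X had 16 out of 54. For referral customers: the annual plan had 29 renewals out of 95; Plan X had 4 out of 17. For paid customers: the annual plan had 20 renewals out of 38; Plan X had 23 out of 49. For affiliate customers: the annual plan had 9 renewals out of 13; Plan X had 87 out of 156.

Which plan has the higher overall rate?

Organic: the annual plan 39/95 = 41.1%, Plan X 16/54 = 29.6% → the annual plan
Referral: the annual plan 29/95 = 30.5%, Plan X 4/17 = 23.5% → the annual plan
Paid: the annual plan 20/38 = 52.6%, Plan X 23/49 = 46.9% → the annual plan
Affiliate: the annual plan 9/13 = 69.2%, Plan X 87/156 = 55.8% → the annual plan
Overall: the annual plan 97/241 = 40.2%, Plan X 130/276 = 47.1% → Plan X
(The annual plan wins every signup group but Plan X wins overall — the annual plan's customers skew toward the low-rate referral group.)

Plan X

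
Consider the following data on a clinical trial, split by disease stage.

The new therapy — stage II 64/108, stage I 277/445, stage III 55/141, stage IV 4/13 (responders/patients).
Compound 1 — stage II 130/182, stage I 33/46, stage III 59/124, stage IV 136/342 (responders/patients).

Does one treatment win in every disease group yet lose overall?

Yes

Stage II: the new therapy 64/108 = 59.3%, Compound 1 130/182 = 71.4% → Compound 1
Stage I: the new therapy 277/445 = 62.2%, Compound 1 33/46 = 71.7% → Compound 1
Stage III: the new therapy 55/141 = 39.0%, Compound 1 59/124 = 47.6% → Compound 1
Stage IV: the new therapy 4/13 = 30.8%, Compound 1 136/342 = 39.8% → Compound 1
Overall: the new therapy 400/707 = 56.6%, Compound 1 358/694 = 51.6% → the new therapy
Compound 1 wins each disease group but the new therapy wins overall — the comparison reverses. Compound 1's patients skew toward stage IV, which has a lower base rate.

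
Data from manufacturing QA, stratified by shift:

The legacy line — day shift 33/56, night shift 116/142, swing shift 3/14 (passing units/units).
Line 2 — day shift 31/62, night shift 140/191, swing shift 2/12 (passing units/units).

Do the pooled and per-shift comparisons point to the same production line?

Yes

Day shift: the legacy line 33/56 = 58.9%, Line 2 31/62 = 50.0% → the legacy line
Night shift: the legacy line 116/142 = 81.7%, Line 2 140/191 = 73.3% → the legacy line
Swing shift: the legacy line 3/14 = 21.4%, Line 2 2/12 = 16.7% → the legacy line
Overall: the legacy line 152/212 = 71.7%, Line 2 173/265 = 65.3% → the legacy line
The legacy line wins overall and in every shift group — no reversal.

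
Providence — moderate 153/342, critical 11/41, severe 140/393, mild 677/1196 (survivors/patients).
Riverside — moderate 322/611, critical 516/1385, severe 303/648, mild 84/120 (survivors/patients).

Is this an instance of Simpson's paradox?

Moderate: Providence 153/342 = 44.7%, Riverside 322/611 = 52.7% → Riverside
Critical: Providence 11/41 = 26.8%, Riverside 516/1385 = 37.3% → Riverside
Severe: Providence 140/393 = 35.6%, Riverside 303/648 = 46.8% → Riverside
Mild: Providence 677/1196 = 56.6%, Riverside 84/120 = 70.0% → Riverside
Overall: Providence 981/1972 = 49.7%, Riverside 1225/2764 = 44.3% → Providence
Riverside wins each case group but Providence wins overall — the comparison reverses. Riverside's patients skew toward critical, which has a lower base rate.

Yes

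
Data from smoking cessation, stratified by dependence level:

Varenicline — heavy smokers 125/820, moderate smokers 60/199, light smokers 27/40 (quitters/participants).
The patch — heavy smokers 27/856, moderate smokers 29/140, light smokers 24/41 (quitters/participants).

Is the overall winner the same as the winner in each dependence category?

Yes

Heavy smokers: varenicline 125/820 = 15.2%, the patch 27/856 = 3.2% → varenicline
Moderate smokers: varenicline 60/199 = 30.2%, the patch 29/140 = 20.7% → varenicline
Light smokers: varenicline 27/40 = 67.5%, the patch 24/41 = 58.5% → varenicline
Overall: varenicline 212/1059 = 20.0%, the patch 80/1037 = 7.7% → varenicline
Varenicline wins overall and in every dependence group — no reversal.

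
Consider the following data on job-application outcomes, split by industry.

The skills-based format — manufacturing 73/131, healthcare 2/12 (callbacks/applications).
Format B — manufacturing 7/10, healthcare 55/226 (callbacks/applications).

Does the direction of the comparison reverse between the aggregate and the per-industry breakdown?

Yes

Manufacturing: the skills-based format 73/131 = 55.7%, Format B 7/10 = 70.0% → Format B
Healthcare: the skills-based format 2/12 = 16.7%, Format B 55/226 = 24.3% → Format B
Overall: the skills-based format 75/143 = 52.4%, Format B 62/236 = 26.3% → the skills-based format
Format B wins each industry group but the skills-based format wins overall — the comparison reverses. Format B's applications skew toward healthcare, which has a lower base rate.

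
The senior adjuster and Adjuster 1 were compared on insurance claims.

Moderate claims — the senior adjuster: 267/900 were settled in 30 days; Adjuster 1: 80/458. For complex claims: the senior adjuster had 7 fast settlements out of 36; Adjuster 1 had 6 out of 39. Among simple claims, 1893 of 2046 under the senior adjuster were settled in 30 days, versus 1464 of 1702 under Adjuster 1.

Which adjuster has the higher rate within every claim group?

Moderate: the senior adjuster 267/900 = 29.7%, Adjuster 1 80/458 = 17.5% → the senior adjuster
Complex: the senior adjuster 7/36 = 19.4%, Adjuster 1 6/39 = 15.4% → the senior adjuster
Simple: the senior adjuster 1893/2046 = 92.5%, Adjuster 1 1464/1702 = 86.0% → the senior adjuster
The senior adjuster has the higher rate in all 3 groups.

the senior adjuster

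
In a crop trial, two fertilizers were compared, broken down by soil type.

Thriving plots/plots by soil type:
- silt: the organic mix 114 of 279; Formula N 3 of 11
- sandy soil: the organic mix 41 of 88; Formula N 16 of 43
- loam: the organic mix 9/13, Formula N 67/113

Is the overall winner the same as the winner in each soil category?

No

Silt: the organic mix 114/279 = 40.9%, Formula N 3/11 = 27.3% → the organic mix
Sandy soil: the organic mix 41/88 = 46.6%, Formula N 16/43 = 37.2% → the organic mix
Loam: the organic mix 9/13 = 69.2%, Formula N 67/113 = 59.3% → the organic mix
Overall: the organic mix 164/380 = 43.2%, Formula N 86/167 = 51.5% → Formula N
The organic mix wins each soil group but Formula N wins overall — the comparison reverses. The organic mix's plots skew toward silt, which has a lower base rate.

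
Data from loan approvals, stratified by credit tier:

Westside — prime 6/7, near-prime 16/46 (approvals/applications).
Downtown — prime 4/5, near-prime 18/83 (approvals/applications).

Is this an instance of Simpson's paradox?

Prime: Westside 6/7 = 85.7%, Downtown 4/5 = 80.0% → Westside
Near-prime: Westside 16/46 = 34.8%, Downtown 18/83 = 21.7% → Westside
Overall: Westside 22/53 = 41.5%, Downtown 22/88 = 25.0% → Westside
Westside wins overall and in every credit group — no reversal.

No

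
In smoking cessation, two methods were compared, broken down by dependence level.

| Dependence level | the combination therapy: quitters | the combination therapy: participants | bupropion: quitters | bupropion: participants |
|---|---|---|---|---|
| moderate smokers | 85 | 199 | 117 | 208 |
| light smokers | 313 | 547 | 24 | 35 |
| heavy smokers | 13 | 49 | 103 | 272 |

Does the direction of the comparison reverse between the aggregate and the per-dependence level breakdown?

Moderate smokers: the combination therapy 85/199 = 42.7%, bupropion 117/208 = 56.2% → bupropion
Light smokers: the combination therapy 313/547 = 57.2%, bupropion 24/35 = 68.6% → bupropion
Heavy smokers: the combination therapy 13/49 = 26.5%, bupropion 103/272 = 37.9% → bupropion
Overall: the combination therapy 411/795 = 51.7%, bupropion 244/515 = 47.4% → the combination therapy
Bupropion wins each dependence group but the combination therapy wins overall — the comparison reverses. Bupropion's participants skew toward heavy smokers, which has a lower base rate.

Yes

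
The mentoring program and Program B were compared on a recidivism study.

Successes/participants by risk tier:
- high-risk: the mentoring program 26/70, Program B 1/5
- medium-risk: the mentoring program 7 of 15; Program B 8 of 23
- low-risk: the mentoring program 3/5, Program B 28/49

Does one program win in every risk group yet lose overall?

High-risk: the mentoring program 26/70 = 37.1%, Program B 1/5 = 20.0% → the mentoring program
Medium-risk: the mentoring program 7/15 = 46.7%, Program B 8/23 = 34.8% → the mentoring program
Low-risk: the mentoring program 3/5 = 60.0%, Program B 28/49 = 57.1% → the mentoring program
Overall: the mentoring program 36/90 = 40.0%, Program B 37/77 = 48.1% → Program B
The mentoring program wins each risk group but Program B wins overall — the comparison reverses. The mentoring program's participants skew toward high-risk, which has a lower base rate.

Yes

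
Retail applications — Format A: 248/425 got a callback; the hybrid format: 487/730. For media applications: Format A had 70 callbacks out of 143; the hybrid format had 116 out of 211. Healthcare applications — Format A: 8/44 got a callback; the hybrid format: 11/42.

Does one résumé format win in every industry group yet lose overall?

Retail: Format A 248/425 = 58.4%, the hybrid format 487/730 = 66.7% → the hybrid format
Media: Format A 70/143 = 49.0%, the hybrid format 116/211 = 55.0% → the hybrid format
Healthcare: Format A 8/44 = 18.2%, the hybrid format 11/42 = 26.2% → the hybrid format
Overall: Format A 326/612 = 53.3%, the hybrid format 614/983 = 62.5% → the hybrid format
The hybrid format wins overall and in every industry group — no reversal.

No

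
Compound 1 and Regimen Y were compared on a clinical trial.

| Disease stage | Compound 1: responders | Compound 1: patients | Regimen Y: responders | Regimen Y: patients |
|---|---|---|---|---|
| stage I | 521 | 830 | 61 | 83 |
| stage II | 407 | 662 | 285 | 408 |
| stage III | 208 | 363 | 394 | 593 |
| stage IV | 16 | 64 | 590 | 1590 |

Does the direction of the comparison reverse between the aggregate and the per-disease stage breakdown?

Stage I: Compound 1 521/830 = 62.8%, Regimen Y 61/83 = 73.5% → Regimen Y
Stage II: Compound 1 407/662 = 61.5%, Regimen Y 285/408 = 69.9% → Regimen Y
Stage III: Compound 1 208/363 = 57.3%, Regimen Y 394/593 = 66.4% → Regimen Y
Stage IV: Compound 1 16/64 = 25.0%, Regimen Y 590/1590 = 37.1% → Regimen Y
Overall: Compound 1 1152/1919 = 60.0%, Regimen Y 1330/2674 = 49.7% → Compound 1
Regimen Y wins each disease group but Compound 1 wins overall — the comparison reverses. Regimen Y's patients skew toward stage IV, which has a lower base rate.

Yes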